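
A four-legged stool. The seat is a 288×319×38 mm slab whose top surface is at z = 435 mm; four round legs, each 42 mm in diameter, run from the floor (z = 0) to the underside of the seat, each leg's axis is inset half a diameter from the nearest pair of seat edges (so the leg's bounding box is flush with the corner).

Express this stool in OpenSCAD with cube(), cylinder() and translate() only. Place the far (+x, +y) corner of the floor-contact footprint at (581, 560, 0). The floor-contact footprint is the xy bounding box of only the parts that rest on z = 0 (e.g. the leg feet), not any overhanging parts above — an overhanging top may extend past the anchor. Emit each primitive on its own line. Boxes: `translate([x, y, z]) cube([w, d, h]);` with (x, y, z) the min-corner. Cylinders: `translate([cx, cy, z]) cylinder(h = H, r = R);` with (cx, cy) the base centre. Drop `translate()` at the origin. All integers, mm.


// leg_h = 435 - 38 = 397
translate([293, 241, 397]) cube([288, 319, 38]);
translate([314, 262, 0]) cylinder(h = 397, r = 21);
translate([560, 262, 0]) cylinder(h = 397, r = 21);
translate([314, 539, 0]) cylinder(h = 397, r = 21);
translate([560, 539, 0]) cylinder(h = 397, r = 21);


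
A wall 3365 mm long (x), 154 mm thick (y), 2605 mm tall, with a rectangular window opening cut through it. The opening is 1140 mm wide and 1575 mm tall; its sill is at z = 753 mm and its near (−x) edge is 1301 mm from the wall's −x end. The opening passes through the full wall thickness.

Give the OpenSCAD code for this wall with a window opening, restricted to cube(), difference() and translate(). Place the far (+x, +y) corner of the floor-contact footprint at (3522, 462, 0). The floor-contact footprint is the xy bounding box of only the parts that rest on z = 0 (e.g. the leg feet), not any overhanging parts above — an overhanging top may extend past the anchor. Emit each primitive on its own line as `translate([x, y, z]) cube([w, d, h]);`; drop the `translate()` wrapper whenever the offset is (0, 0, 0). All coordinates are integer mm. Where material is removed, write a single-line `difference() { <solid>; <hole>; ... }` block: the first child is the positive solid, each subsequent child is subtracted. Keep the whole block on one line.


difference() { translate([157, 308, 0]) cube([3365, 154, 2605]); translate([1458, 308, 753]) cube([1140, 154, 1575]); }


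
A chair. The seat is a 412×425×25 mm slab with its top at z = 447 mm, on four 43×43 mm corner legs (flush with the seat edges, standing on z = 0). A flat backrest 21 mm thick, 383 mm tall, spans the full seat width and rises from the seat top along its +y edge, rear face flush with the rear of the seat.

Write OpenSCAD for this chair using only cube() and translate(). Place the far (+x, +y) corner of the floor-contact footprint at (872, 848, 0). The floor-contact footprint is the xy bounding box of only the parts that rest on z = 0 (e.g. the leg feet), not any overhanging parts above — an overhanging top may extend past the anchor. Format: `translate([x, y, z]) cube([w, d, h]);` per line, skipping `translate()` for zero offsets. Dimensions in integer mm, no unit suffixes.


translate([460, 423, 422]) cube([412, 425, 25]);
translate([460, 423, 0]) cube([43, 43, 422]);
translate([829, 423, 0]) cube([43, 43, 422]);
translate([460, 805, 0]) cube([43, 43, 422]);
translate([829, 805, 0]) cube([43, 43, 422]);
translate([460, 827, 447]) cube([412, 21, 383]);


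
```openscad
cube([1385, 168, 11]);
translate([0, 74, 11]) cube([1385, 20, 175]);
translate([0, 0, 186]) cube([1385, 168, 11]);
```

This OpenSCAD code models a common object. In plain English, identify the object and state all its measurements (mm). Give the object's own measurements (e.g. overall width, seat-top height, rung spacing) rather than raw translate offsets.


An I-beam lying along x, 1385 mm long. Overall section height 197 mm. Two flanges 168 mm wide (y) and 11 mm thick, one on the floor and one at the top; a web 20 mm thick runs between them, centred on the flange width.


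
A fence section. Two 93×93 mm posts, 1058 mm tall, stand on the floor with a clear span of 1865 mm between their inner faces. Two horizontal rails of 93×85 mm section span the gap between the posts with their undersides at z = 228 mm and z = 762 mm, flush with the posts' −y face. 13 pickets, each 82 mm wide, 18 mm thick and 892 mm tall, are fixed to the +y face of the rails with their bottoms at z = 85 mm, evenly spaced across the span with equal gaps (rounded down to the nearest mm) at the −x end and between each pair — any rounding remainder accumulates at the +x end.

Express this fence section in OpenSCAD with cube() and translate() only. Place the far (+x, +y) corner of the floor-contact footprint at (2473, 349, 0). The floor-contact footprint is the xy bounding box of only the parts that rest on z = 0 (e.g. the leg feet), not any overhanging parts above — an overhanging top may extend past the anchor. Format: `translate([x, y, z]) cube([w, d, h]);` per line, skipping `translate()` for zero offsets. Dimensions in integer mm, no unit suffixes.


translate([422, 256, 0]) cube([93, 93, 1058]);
translate([2380, 256, 0]) cube([93, 93, 1058]);
translate([515, 256, 228]) cube([1865, 93, 85]);
translate([515, 256, 762]) cube([1865, 93, 85]);
translate([572, 349, 85]) cube([82, 18, 892]);
translate([711, 349, 85]) cube([82, 18, 892]);
translate([850, 349, 85]) cube([82, 18, 892]);
translate([989, 349, 85]) cube([82, 18, 892]);
translate([1128, 349, 85]) cube([82, 18, 892]);
translate([1267, 349, 85]) cube([82, 18, 892]);
translate([1406, 349, 85]) cube([82, 18, 892]);
translate([1545, 349, 85]) cube([82, 18, 892]);
translate([1684, 349, 85]) cube([82, 18, 892]);
translate([1823, 349, 85]) cube([82, 18, 892]);
translate([1962, 349, 85]) cube([82, 18, 892]);
translate([2101, 349, 85]) cube([82, 18, 892]);
translate([2240, 349, 85]) cube([82, 18, 892]);


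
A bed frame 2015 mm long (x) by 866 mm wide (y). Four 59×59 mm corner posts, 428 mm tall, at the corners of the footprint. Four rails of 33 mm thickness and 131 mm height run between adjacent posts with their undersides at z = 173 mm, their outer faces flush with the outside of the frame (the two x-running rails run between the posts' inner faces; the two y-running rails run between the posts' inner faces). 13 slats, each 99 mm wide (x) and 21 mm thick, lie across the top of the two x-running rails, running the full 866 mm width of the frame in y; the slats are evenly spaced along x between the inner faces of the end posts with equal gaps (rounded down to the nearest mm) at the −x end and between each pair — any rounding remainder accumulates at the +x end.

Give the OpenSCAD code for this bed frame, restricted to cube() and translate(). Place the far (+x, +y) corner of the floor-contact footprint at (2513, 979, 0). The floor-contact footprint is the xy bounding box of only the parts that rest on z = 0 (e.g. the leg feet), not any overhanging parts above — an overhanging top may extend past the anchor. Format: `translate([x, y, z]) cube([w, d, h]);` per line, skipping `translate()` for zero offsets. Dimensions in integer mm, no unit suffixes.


translate([498, 113, 0]) cube([59, 59, 428]);
translate([498, 920, 0]) cube([59, 59, 428]);
translate([2454, 113, 0]) cube([59, 59, 428]);
translate([2454, 920, 0]) cube([59, 59, 428]);
translate([557, 113, 173]) cube([1897, 33, 131]);
translate([557, 946, 173]) cube([1897, 33, 131]);
translate([498, 172, 173]) cube([33, 748, 131]);
translate([2480, 172, 173]) cube([33, 748, 131]);
translate([600, 113, 304]) cube([99, 866, 21]);
translate([742, 113, 304]) cube([99, 866, 21]);
translate([884, 113, 304]) cube([99, 866, 21]);
translate([1026, 113, 304]) cube([99, 866, 21]);
translate([1168, 113, 304]) cube([99, 866, 21]);
translate([1310, 113, 304]) cube([99, 866, 21]);
translate([1452, 113, 304]) cube([99, 866, 21]);
translate([1594, 113, 304]) cube([99, 866, 21]);
translate([1736, 113, 304]) cube([99, 866, 21]);
translate([1878, 113, 304]) cube([99, 866, 21]);
translate([2020, 113, 304]) cube([99, 866, 21]);
translate([2162, 113, 304]) cube([99, 866, 21]);
translate([2304, 113, 304]) cube([99, 866, 21]);


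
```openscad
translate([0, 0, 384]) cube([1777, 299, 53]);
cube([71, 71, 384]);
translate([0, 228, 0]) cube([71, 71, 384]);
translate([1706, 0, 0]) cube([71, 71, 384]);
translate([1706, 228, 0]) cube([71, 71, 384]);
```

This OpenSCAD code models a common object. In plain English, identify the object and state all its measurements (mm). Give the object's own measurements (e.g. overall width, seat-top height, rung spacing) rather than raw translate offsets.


A bench: a 1777×299 mm seat slab, 53 mm thick, top at z = 437 mm, on four 71×71 mm square legs flush with the seat corners and standing on z = 0.


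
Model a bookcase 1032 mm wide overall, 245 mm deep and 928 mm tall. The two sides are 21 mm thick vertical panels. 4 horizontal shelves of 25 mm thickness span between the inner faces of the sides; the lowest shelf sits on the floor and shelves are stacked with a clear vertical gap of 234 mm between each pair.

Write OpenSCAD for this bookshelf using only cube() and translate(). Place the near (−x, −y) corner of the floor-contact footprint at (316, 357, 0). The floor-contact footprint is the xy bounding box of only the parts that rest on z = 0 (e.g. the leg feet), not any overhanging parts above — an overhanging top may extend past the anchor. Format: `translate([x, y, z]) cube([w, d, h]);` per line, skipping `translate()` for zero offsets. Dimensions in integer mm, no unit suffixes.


translate([316, 357, 0]) cube([21, 245, 928]);
translate([1327, 357, 0]) cube([21, 245, 928]);
translate([337, 357, 0]) cube([990, 245, 25]);
translate([337, 357, 259]) cube([990, 245, 25]);
translate([337, 357, 518]) cube([990, 245, 25]);
translate([337, 357, 777]) cube([990, 245, 25]);


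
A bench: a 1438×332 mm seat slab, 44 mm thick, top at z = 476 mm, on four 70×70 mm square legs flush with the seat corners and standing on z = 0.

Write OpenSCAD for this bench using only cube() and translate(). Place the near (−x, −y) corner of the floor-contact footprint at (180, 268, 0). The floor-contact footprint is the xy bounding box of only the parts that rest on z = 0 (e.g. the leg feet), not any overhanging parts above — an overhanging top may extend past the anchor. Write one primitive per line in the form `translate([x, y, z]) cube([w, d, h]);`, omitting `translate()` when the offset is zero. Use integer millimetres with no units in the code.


translate([180, 268, 432]) cube([1438, 332, 44]);
translate([180, 268, 0]) cube([70, 70, 432]);
translate([180, 530, 0]) cube([70, 70, 432]);
translate([1548, 268, 0]) cube([70, 70, 432]);
translate([1548, 530, 0]) cube([70, 70, 432]);


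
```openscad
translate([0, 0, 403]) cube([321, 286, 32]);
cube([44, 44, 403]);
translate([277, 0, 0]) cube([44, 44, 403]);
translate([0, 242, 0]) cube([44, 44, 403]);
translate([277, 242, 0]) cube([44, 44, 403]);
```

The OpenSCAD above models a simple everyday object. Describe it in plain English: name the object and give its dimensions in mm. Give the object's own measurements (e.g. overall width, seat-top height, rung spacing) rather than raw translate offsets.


A four-legged stool. The seat is a 321×286×32 mm slab whose top surface is at z = 435 mm; four square legs, each 44×44 mm in cross-section, run from the floor (z = 0) to the underside of the seat, each flush with a corner of the seat.


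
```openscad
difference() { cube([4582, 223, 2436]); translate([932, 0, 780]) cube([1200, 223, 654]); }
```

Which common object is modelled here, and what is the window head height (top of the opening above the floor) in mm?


A wall with a window opening. The window head height is 1434 mm.

A wall with a rectangular opening subtracted — a window. Sill at z = 780, opening 654 mm tall, so the head is at 780 + 654 = 1434 mm.


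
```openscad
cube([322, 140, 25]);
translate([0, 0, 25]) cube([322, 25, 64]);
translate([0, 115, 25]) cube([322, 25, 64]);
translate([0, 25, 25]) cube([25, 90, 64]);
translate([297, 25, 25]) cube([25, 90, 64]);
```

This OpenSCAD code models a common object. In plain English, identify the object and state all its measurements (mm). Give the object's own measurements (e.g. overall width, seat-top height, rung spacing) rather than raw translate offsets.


An open-topped rectangular box: outside dimensions 322×140×89 mm, with a uniform wall and base thickness of 25 mm. The base is a full 322×140 slab on the floor; four walls sit on top of the base. The front and back walls (the −y and +y sides) span the full width; the two side walls fit between them.


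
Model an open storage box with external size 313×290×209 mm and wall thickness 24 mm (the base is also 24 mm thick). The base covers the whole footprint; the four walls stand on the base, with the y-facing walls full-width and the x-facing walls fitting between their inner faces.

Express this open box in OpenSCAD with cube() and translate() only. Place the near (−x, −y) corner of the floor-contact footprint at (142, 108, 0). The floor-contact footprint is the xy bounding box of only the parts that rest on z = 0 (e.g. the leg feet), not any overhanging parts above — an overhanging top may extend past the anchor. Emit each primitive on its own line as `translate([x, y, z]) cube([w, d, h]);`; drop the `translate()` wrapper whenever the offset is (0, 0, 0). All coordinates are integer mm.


translate([142, 108, 0]) cube([313, 290, 24]);
translate([142, 108, 24]) cube([313, 24, 185]);
translate([142, 374, 24]) cube([313, 24, 185]);
translate([142, 132, 24]) cube([24, 242, 185]);
translate([431, 132, 24]) cube([24, 242, 185]);


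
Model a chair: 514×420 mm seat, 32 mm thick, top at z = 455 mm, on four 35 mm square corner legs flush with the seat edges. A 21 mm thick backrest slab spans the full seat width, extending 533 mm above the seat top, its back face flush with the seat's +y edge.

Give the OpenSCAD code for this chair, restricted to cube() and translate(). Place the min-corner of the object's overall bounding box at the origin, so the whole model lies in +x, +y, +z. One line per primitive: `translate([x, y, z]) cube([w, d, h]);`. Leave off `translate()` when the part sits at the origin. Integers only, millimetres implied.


translate([0, 0, 423]) cube([514, 420, 32]);
cube([35, 35, 423]);
translate([479, 0, 0]) cube([35, 35, 423]);
translate([0, 385, 0]) cube([35, 35, 423]);
translate([479, 385, 0]) cube([35, 35, 423]);
translate([0, 399, 455]) cube([514, 21, 533]);


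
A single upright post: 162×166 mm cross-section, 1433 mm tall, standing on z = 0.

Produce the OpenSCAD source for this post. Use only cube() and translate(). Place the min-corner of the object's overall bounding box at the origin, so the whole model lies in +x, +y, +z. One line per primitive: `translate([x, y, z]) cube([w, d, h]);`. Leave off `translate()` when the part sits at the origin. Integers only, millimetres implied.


cube([162, 166, 1433]);


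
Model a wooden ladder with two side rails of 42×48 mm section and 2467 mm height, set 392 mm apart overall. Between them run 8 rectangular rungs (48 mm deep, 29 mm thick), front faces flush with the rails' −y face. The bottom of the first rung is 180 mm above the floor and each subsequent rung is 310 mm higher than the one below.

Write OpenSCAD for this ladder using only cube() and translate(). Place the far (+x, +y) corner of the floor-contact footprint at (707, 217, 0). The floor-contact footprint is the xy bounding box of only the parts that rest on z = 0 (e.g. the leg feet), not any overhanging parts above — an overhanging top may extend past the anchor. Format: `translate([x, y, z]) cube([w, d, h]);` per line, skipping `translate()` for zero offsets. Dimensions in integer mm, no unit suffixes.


// rung span = 392 - 2*42 = 308
// rung[k] z = 180 + k*310
translate([315, 169, 0]) cube([42, 48, 2467]);
translate([665, 169, 0]) cube([42, 48, 2467]);
translate([357, 169, 180]) cube([308, 48, 29]);
translate([357, 169, 490]) cube([308, 48, 29]);
translate([357, 169, 800]) cube([308, 48, 29]);
translate([357, 169, 1110]) cube([308, 48, 29]);
translate([357, 169, 1420]) cube([308, 48, 29]);
translate([357, 169, 1730]) cube([308, 48, 29]);
translate([357, 169, 2040]) cube([308, 48, 29]);
translate([357, 169, 2350]) cube([308, 48, 29]);


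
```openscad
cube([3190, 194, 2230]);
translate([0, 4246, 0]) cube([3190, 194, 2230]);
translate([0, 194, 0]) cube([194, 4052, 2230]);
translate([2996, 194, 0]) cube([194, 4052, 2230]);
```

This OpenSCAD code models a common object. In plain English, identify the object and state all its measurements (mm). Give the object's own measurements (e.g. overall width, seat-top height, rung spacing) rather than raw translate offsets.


The wall frame of a small rectangular building: four walls, each 2230 mm tall and 194 mm thick, enclosing a footprint 3190 mm (x) by 4440 mm (y) outside-to-outside, with no floor or roof. The front and back walls (the −y and +y sides) span the full width; the two side walls fit between them.


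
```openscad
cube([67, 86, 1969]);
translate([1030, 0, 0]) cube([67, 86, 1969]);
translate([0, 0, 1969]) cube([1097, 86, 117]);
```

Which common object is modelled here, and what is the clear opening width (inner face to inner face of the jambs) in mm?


A door frame. The clear opening width is 963 mm.

Two 1969 mm tall posts with a header on top — a door frame. The left jamb is 67 mm wide at x = 0; the right jamb starts at x = 1030. The clear opening is 1030 − 67 = 963 mm.


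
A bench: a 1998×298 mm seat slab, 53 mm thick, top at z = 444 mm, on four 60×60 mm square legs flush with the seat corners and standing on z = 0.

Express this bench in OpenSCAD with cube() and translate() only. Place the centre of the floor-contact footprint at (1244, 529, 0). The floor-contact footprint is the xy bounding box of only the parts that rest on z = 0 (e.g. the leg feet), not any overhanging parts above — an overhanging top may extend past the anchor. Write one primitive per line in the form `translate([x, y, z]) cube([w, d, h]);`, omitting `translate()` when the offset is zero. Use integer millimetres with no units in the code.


// leg_h = 444 − 53 = 391
translate([245, 380, 391]) cube([1998, 298, 53]);
translate([245, 380, 0]) cube([60, 60, 391]);
translate([245, 618, 0]) cube([60, 60, 391]);
translate([2183, 380, 0]) cube([60, 60, 391]);
translate([2183, 618, 0]) cube([60, 60, 391]);


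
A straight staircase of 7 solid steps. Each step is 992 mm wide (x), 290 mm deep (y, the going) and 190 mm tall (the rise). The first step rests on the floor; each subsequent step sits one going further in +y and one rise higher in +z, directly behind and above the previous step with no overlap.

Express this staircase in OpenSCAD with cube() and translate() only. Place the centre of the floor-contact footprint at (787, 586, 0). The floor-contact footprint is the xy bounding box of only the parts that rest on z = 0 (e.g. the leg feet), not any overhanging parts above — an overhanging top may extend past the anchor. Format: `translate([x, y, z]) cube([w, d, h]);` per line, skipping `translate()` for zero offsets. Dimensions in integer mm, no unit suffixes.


translate([291, 441, 0]) cube([992, 290, 190]);
translate([291, 731, 190]) cube([992, 290, 190]);
translate([291, 1021, 380]) cube([992, 290, 190]);
translate([291, 1311, 570]) cube([992, 290, 190]);
translate([291, 1601, 760]) cube([992, 290, 190]);
translate([291, 1891, 950]) cube([992, 290, 190]);
translate([291, 2181, 1140]) cube([992, 290, 190]);


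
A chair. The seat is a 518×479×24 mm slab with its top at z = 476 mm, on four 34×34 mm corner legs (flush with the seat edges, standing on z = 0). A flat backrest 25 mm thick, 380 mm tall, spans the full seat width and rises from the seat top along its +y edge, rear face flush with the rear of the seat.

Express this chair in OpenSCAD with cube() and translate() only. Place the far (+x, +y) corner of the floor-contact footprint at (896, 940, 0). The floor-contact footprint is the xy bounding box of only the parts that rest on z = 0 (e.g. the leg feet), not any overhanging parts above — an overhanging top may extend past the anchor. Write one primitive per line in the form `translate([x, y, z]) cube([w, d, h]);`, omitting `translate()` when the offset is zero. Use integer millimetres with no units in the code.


translate([378, 461, 452]) cube([518, 479, 24]);
translate([378, 461, 0]) cube([34, 34, 452]);
translate([862, 461, 0]) cube([34, 34, 452]);
translate([378, 906, 0]) cube([34, 34, 452]);
translate([862, 906, 0]) cube([34, 34, 452]);
translate([378, 915, 476]) cube([518, 25, 380]);


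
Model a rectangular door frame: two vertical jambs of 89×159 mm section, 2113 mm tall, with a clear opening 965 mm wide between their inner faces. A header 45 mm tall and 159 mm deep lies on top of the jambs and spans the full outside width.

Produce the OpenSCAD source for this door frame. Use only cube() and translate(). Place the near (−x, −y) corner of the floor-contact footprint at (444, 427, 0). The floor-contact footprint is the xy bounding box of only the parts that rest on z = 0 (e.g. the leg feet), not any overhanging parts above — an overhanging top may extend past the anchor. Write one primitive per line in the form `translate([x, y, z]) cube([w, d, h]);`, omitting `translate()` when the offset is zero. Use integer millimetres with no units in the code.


translate([444, 427, 0]) cube([89, 159, 2113]);
translate([1498, 427, 0]) cube([89, 159, 2113]);
translate([444, 427, 2113]) cube([1143, 159, 45]);


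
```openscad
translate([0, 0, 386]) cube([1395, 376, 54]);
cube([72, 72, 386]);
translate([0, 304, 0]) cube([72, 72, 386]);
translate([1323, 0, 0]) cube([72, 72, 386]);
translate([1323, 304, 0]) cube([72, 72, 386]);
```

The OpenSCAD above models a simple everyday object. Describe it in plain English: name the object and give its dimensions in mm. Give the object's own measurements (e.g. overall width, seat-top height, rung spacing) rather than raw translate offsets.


A bench: a 1395×376 mm seat slab, 54 mm thick, top at z = 440 mm, on four 72×72 mm square legs flush with the seat corners and standing on z = 0.


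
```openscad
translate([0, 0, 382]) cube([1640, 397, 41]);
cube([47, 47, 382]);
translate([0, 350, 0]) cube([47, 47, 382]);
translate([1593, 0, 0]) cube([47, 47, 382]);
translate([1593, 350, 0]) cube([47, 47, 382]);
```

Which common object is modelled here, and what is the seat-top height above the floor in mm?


A bench. The seat-top height is 423 mm.

A long slab on four corner posts — a bench. The slab sits at z = 382 with thickness 41, so the top is 382 + 41 = 423 mm.


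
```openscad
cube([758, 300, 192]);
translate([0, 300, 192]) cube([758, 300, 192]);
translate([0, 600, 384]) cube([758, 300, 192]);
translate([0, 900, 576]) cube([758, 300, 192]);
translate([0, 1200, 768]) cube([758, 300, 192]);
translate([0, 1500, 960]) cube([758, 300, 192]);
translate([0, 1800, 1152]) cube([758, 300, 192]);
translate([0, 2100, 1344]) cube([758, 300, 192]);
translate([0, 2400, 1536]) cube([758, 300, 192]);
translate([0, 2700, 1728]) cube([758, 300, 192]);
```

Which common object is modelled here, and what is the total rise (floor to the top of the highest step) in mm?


A staircase. The total rise is 1920 mm.

10 identical blocks, each offset up and back from the previous — a staircase. Each step is 192 mm tall and there are 10 of them, so the total rise is 10 × 192 = 1920 mm.


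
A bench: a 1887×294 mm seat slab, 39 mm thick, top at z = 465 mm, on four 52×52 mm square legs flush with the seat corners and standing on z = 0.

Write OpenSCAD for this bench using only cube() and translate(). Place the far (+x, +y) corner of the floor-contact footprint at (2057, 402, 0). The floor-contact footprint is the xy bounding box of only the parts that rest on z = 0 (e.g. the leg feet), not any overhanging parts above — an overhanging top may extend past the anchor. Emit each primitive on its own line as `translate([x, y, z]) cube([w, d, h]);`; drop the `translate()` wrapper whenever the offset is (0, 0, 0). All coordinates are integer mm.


// leg_h = 465 − 39 = 426
translate([170, 108, 426]) cube([1887, 294, 39]);
translate([170, 108, 0]) cube([52, 52, 426]);
translate([170, 350, 0]) cube([52, 52, 426]);
translate([2005, 108, 0]) cube([52, 52, 426]);
translate([2005, 350, 0]) cube([52, 52, 426]);


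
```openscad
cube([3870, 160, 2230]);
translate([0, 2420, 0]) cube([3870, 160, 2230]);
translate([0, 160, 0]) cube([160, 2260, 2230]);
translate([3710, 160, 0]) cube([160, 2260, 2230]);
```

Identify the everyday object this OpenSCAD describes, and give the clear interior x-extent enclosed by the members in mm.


A house (or room) frame. The interior width is 3550 mm.

Four 2230 mm walls enclosing a rectangle with no floor or roof — a room or house frame. Outside width is 3870 mm and wall thickness is 160 mm, so the interior width is 3870 − 2 × 160 = 3550 mm.


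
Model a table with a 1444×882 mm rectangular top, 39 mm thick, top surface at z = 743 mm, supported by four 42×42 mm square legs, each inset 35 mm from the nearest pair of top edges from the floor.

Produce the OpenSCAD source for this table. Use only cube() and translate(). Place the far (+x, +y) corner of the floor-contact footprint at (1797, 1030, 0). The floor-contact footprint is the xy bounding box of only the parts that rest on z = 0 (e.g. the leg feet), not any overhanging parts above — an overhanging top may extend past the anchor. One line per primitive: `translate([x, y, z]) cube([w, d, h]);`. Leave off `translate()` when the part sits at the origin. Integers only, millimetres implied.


translate([388, 183, 704]) cube([1444, 882, 39]);
translate([423, 218, 0]) cube([42, 42, 704]);
translate([1755, 218, 0]) cube([42, 42, 704]);
translate([423, 988, 0]) cube([42, 42, 704]);
translate([1755, 988, 0]) cube([42, 42, 704]);


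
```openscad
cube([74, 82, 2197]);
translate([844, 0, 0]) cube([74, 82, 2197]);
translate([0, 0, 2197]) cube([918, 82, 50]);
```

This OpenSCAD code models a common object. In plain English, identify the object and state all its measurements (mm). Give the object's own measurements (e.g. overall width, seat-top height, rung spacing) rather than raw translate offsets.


A door frame. The clear opening is 770 mm wide and 2197 mm high. Two 74 mm wide jambs, 82 mm deep, stand either side of the opening from the floor to the top of the opening. A 50 mm thick head sits across the top of both jambs, spanning the full outside width of the frame.


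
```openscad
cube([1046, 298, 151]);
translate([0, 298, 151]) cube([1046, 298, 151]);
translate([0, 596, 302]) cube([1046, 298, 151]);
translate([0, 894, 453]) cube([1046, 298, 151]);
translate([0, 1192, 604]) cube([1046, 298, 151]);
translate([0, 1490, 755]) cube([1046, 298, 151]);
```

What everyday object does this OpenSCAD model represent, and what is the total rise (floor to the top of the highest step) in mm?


A staircase. The total rise is 906 mm.

6 identical blocks, each offset up and back from the previous — a staircase. Each step is 151 mm tall and there are 6 of them, so the total rise is 6 × 151 = 906 mm.


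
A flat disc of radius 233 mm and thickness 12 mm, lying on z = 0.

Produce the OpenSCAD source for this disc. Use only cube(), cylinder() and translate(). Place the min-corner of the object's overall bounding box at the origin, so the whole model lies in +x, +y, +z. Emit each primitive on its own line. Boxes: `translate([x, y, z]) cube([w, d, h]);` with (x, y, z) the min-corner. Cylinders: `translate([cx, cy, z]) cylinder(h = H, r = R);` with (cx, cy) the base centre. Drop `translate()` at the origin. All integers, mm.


translate([233, 233, 0]) cylinder(h = 12, r = 233);


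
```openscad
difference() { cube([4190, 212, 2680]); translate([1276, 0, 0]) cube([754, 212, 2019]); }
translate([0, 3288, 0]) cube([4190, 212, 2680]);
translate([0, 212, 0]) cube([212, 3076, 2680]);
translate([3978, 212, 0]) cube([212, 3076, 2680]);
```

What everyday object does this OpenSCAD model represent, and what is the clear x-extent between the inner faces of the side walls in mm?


A single room. The interior width is 3766 mm.

Four walls enclosing a rectangle with a door in the front wall — a room. Outside width 4190 minus two 212 mm walls gives 3766 mm.


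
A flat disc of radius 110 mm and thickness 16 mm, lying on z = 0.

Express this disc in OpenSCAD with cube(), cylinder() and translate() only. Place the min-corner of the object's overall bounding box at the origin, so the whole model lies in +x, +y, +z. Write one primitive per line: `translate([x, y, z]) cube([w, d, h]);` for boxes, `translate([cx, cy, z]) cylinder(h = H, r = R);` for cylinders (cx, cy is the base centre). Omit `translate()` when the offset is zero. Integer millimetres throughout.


translate([110, 110, 0]) cylinder(h = 16, r = 110);


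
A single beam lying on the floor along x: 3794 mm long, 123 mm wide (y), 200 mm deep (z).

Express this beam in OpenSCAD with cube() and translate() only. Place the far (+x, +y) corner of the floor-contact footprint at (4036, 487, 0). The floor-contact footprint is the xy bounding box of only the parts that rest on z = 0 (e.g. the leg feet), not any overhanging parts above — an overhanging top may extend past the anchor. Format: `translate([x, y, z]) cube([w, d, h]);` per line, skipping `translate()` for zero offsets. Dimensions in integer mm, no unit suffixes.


translate([242, 364, 0]) cube([3794, 123, 200]);


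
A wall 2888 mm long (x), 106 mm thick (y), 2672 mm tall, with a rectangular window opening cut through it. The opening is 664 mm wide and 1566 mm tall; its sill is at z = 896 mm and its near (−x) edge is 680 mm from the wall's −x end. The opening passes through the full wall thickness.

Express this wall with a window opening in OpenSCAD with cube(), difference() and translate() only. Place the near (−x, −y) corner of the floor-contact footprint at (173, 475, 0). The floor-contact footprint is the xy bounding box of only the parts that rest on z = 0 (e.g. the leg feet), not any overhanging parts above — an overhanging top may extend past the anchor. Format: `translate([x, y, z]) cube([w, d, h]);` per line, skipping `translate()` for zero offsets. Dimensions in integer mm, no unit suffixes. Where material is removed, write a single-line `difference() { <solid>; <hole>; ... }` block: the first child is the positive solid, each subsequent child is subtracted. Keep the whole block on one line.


difference() { translate([173, 475, 0]) cube([2888, 106, 2672]); translate([853, 475, 896]) cube([664, 106, 1566]); }


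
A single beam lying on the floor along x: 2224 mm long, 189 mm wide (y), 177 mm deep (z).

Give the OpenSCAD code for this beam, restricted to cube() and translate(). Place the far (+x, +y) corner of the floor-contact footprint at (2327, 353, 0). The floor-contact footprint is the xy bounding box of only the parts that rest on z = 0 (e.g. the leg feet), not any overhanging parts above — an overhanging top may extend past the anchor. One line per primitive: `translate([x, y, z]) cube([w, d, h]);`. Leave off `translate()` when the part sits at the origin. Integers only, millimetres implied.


translate([103, 164, 0]) cube([2224, 189, 177]);


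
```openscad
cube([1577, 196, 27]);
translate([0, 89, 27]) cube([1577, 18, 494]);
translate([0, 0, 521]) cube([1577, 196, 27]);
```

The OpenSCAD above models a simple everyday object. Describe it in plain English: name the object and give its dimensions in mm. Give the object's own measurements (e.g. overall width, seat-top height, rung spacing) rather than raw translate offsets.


An I-beam lying along x, 1577 mm long. Overall section height 548 mm. Two flanges 196 mm wide (y) and 27 mm thick, one on the floor and one at the top; a web 18 mm thick runs between them, centred on the flange width.


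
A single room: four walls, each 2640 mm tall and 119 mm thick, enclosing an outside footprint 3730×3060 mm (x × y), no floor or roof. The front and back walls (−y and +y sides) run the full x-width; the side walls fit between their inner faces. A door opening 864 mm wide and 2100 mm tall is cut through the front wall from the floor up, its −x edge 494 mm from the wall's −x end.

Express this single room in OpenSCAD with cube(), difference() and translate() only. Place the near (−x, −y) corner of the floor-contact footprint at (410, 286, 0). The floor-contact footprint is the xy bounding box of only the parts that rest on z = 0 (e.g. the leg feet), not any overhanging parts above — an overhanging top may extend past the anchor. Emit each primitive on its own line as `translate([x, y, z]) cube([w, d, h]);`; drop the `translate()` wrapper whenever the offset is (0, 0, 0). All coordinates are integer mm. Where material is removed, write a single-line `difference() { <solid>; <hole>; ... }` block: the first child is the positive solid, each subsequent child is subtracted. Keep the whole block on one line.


difference() { translate([410, 286, 0]) cube([3730, 119, 2640]); translate([904, 286, 0]) cube([864, 119, 2100]); }
translate([410, 3227, 0]) cube([3730, 119, 2640]);
translate([410, 405, 0]) cube([119, 2822, 2640]);
translate([4021, 405, 0]) cube([119, 2822, 2640]);


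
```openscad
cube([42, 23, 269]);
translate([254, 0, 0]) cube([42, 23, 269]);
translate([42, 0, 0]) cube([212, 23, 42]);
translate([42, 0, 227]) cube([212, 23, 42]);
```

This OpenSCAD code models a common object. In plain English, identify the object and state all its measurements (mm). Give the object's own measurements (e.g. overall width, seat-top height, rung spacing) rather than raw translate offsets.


A rectangular picture frame lying in the x–z plane (depth along y). The opening is 212 mm wide (x) by 185 mm tall (z), surrounded by a border 42 mm wide on all four sides. The frame is 23 mm deep and is made of two full-height vertical stiles with two horizontal rails fitted between them.


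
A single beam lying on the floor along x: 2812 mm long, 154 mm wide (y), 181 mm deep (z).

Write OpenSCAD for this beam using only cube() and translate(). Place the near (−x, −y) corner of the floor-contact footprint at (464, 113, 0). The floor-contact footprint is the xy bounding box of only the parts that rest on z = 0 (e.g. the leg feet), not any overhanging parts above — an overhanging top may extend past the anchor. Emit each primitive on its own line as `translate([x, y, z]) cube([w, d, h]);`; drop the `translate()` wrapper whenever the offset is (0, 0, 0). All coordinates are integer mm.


translate([464, 113, 0]) cube([2812, 154, 181]);


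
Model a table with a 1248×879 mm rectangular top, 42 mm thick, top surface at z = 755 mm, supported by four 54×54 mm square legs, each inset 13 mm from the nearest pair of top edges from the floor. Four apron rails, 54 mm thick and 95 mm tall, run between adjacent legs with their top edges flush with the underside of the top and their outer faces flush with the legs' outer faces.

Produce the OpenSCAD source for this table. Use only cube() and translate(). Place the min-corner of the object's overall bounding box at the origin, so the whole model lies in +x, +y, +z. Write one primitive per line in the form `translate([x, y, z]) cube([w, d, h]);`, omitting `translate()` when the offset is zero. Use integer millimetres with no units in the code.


translate([0, 0, 713]) cube([1248, 879, 42]);
translate([13, 13, 0]) cube([54, 54, 713]);
translate([1181, 13, 0]) cube([54, 54, 713]);
translate([13, 812, 0]) cube([54, 54, 713]);
translate([1181, 812, 0]) cube([54, 54, 713]);
translate([67, 13, 618]) cube([1114, 54, 95]);
translate([67, 812, 618]) cube([1114, 54, 95]);
translate([13, 67, 618]) cube([54, 745, 95]);
translate([1181, 67, 618]) cube([54, 745, 95]);


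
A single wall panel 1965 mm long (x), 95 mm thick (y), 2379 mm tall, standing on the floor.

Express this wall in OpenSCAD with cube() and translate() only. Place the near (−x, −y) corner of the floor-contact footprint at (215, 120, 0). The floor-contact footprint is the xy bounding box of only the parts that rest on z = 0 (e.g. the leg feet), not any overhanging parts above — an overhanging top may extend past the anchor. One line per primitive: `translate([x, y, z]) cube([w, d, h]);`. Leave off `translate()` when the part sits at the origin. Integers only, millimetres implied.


translate([215, 120, 0]) cube([1965, 95, 2379]);


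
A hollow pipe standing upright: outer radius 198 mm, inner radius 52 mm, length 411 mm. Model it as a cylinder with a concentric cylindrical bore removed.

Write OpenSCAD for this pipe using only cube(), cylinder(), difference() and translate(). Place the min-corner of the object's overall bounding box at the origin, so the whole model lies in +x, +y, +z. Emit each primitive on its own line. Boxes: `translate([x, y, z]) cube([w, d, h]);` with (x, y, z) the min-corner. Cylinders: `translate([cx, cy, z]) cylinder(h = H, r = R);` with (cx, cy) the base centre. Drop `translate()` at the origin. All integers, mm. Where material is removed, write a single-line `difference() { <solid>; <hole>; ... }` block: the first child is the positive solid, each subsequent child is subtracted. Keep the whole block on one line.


difference() { translate([198, 198, 0]) cylinder(h = 411, r = 198); translate([198, 198, 0]) cylinder(h = 411, r = 52); }


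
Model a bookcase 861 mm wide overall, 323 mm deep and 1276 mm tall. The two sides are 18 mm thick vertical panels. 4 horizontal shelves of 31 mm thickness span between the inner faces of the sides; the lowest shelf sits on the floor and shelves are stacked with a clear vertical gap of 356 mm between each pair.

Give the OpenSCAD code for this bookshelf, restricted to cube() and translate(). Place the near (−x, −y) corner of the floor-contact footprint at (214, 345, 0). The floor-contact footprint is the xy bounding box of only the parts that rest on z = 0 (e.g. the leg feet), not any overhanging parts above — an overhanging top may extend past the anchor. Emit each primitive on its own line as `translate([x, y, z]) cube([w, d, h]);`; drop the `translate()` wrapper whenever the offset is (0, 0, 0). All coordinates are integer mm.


translate([214, 345, 0]) cube([18, 323, 1276]);
translate([1057, 345, 0]) cube([18, 323, 1276]);
translate([232, 345, 0]) cube([825, 323, 31]);
translate([232, 345, 387]) cube([825, 323, 31]);
translate([232, 345, 774]) cube([825, 323, 31]);
translate([232, 345, 1161]) cube([825, 323, 31]);


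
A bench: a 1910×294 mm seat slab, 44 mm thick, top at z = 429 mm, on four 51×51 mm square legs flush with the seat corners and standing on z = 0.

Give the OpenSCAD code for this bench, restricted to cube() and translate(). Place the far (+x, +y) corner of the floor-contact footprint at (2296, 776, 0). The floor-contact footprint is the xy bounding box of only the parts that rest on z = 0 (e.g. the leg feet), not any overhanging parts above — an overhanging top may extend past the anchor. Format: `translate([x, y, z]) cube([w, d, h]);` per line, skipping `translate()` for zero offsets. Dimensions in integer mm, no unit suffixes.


translate([386, 482, 385]) cube([1910, 294, 44]);
translate([386, 482, 0]) cube([51, 51, 385]);
translate([386, 725, 0]) cube([51, 51, 385]);
translate([2245, 482, 0]) cube([51, 51, 385]);
translate([2245, 725, 0]) cube([51, 51, 385]);


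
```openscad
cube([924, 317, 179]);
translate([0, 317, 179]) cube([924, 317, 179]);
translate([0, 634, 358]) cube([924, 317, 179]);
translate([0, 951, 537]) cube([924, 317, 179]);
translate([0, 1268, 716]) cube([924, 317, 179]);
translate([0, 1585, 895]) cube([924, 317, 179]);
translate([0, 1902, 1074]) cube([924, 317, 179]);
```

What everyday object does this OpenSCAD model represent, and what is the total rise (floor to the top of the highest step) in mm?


A staircase. The total rise is 1253 mm.

7 identical blocks, each offset up and back from the previous — a staircase. Each step is 179 mm tall and there are 7 of them, so the total rise is 7 × 179 = 1253 mm.
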